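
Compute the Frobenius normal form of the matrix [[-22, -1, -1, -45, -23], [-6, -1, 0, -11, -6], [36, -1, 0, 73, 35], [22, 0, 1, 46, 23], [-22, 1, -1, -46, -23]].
R = [[0, 0, 0, 0, 6], [1, 0, 0, 0, 35], [0, 1, 0, 0, 60], [0, 0, 1, 0, 25], [0, 0, 0, 1, 0]]

The invariant factors of A (the non-unit diagonal entries of the Smith normal form of xI - A over ℚ[x]) are (x - 6)(x^2 + 3x + 1)^2, each dividing the next. The characteristic polynomial is their product, (x - 6)(x^2 + 3x + 1)^2.

The rational canonical form is the block-diagonal matrix of companion matrices C(f_i):
R = [[0, 0, 0, 0, 6], [1, 0, 0, 0, 35], [0, 1, 0, 0, 60], [0, 0, 1, 0, 25], [0, 0, 0, 1, 0]].

Note the characteristic polynomial does not split into linear factors over ℚ, so A has no Jordan form over ℚ; the rational canonical form exists over any field.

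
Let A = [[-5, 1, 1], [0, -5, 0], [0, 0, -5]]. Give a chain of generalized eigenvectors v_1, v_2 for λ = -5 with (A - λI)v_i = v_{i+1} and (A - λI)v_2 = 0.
We seek v_1 ∈ ker((A + 5I)^2) \ ker(A + 5I), then set v_{i+1} = (A + 5I) v_i.

One such chain is v_1 = [[-3, 1, 0]]^T, v_2 = [[1, 0, 0]]^T. Check: (A + 5I) v_2 = [[0, 0, 0]]^T = 0.

v_1 = [[-3, 1, 0]]^T, v_2 = [[1, 0, 0]]^T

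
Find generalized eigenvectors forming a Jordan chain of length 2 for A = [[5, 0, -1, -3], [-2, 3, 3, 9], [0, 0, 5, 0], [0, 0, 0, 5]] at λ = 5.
We seek v_1 ∈ ker((A - 5I)^2) \ ker(A - 5I), then set v_{i+1} = (A - 5I) v_i.

One such chain is v_1 = [[0, 1, 1, 0]]^T, v_2 = [[-1, 1, 0, 0]]^T. Check: (A - 5I) v_2 = [[0, 0, 0, 0]]^T = 0.

v_1 = [[0, 1, 1, 0]]^T, v_2 = [[-1, 1, 0, 0]]^T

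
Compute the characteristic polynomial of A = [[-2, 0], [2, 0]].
χ_A(x) = x(x + 2)

xI - A = [[x + 2, 0], [-2, x]].

Expanding det(xI - A) along the first row:
det(xI - A) = + (x + 2)·det([[x]]) - (0)·det([[-2]]).

Evaluating gives χ_A(x) = x^2 + 2x = x(x + 2).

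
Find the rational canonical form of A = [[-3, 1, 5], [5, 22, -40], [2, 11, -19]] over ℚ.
R = [[0, 0, 4], [1, 0, 2], [0, 1, 0]]

The invariant factors of A (the non-unit diagonal entries of the Smith normal form of xI - A over ℚ[x]) are (x - 2)(x^2 + 2x + 2), each dividing the next. The characteristic polynomial is their product, (x - 2)(x^2 + 2x + 2).

The rational canonical form is the block-diagonal matrix of companion matrices C(f_i):
R = [[0, 0, 4], [1, 0, 2], [0, 1, 0]].

Note the characteristic polynomial does not split into linear factors over ℚ, so A has no Jordan form over ℚ; the rational canonical form exists over any field.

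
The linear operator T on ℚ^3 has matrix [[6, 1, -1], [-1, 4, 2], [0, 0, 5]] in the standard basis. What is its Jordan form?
The characteristic polynomial is det(xI - A) = (x - 5)^3, so the eigenvalues are 5 (algebraic multiplicity 3).

For λ = 5: rank(A - 5I) = 2, rank((A - 5I)^2) = 1, rank((A - 5I)^3) = 0. The eigenspace has dimension 3 - 2 = 1, so there is 1 Jordan block; the rank sequence gives block sizes [3].

Assembling the blocks gives the Jordan form J above.

J = [[5, 1, 0], [0, 5, 1], [0, 0, 5]]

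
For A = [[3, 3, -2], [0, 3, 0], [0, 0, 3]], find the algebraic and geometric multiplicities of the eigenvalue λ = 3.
The characteristic polynomial is (x - 3)^3, so the factor x - 3 appears with exponent 3: the algebraic multiplicity is 3.

rank(A - 3I) = 1, so the eigenspace has dimension 3 - 1 = 2: the geometric multiplicity is 2.

Since 2 < 3, A is not diagonalizable.

algebraic multiplicity 3, geometric multiplicity 2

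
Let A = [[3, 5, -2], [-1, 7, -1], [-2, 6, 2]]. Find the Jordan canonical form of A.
The characteristic polynomial is det(xI - A) = (x - 4)^3, so the eigenvalues are 4 (algebraic multiplicity 3).

For λ = 4: rank(A - 4I) = 2, rank((A - 4I)^2) = 1, rank((A - 4I)^3) = 0. The eigenspace has dimension 3 - 2 = 1, so there is 1 Jordan block; the rank sequence gives block sizes [3].

Assembling the blocks gives the Jordan form J above.

J = [[4, 1, 0], [0, 4, 1], [0, 0, 4]]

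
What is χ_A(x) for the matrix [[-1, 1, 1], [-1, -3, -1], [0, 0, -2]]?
χ_A(x) = (x + 2)^3

xI - A = [[x + 1, -1, -1], [1, x + 3, 1], [0, 0, x + 2]].

Expanding det(xI - A) along the first row:
det(xI - A) = + (x + 1)·det([[x + 3, 1], [0, x + 2]]) - (-1)·det([[1, 1], [0, x + 2]]) + (-1)·det([[1, x + 3], [0, 0]]).

Evaluating gives χ_A(x) = x^3 + 6x^2 + 12x + 8 = (x + 2)^3.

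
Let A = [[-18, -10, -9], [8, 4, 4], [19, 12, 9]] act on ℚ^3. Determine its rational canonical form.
The invariant factors of A (the non-unit diagonal entries of the Smith normal form of xI - A over ℚ[x]) are (x + 4)(x^2 + x + 1), each dividing the next. The characteristic polynomial is their product, (x + 4)(x^2 + x + 1).

The rational canonical form is the block-diagonal matrix of companion matrices C(f_i):
R = [[0, 0, -4], [1, 0, -5], [0, 1, -5]].

Note the characteristic polynomial does not split into linear factors over ℚ, so A has no Jordan form over ℚ; the rational canonical form exists over any field.

R = [[0, 0, -4], [1, 0, -5], [0, 1, -5]]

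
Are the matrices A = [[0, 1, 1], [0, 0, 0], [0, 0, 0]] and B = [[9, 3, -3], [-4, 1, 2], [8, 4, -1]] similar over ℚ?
trace(A) = 0 but trace(B) = 9. The trace is a similarity invariant, so A and B are not similar.

No.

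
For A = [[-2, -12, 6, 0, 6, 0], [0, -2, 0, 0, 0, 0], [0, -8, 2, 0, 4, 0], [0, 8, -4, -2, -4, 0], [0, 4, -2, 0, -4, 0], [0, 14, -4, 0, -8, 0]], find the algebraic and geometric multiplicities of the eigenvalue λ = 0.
The characteristic polynomial is x^2(x + 2)^4, so the factor x appears with exponent 2: the algebraic multiplicity is 2.

rank(A) = 4, so the eigenspace has dimension 6 - 4 = 2: the geometric multiplicity is 2.

algebraic multiplicity 2, geometric multiplicity 2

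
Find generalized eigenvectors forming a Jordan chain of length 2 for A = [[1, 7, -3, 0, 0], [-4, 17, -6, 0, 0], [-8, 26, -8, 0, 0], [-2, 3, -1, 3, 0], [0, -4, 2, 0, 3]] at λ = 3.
v_1 = [[-1, -1, -2, 0, 0]]^T, v_2 = [[1, 2, 4, 1, 0]]^T

We seek v_1 ∈ ker((A - 3I)^2) \ ker(A - 3I), then set v_{i+1} = (A - 3I) v_i.

One such chain is v_1 = [[-1, -1, -2, 0, 0]]^T, v_2 = [[1, 2, 4, 1, 0]]^T. Check: (A - 3I) v_2 = [[0, 0, 0, 0, 0]]^T = 0.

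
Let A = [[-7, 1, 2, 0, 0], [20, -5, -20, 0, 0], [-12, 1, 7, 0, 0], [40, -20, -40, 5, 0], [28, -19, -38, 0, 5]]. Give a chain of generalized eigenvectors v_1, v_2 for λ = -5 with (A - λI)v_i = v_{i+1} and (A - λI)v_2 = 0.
We seek v_1 ∈ ker((A + 5I)^2) \ ker(A + 5I), then set v_{i+1} = (A + 5I) v_i.

One such chain is v_1 = [[0, 1, 0, 2, 2]]^T, v_2 = [[1, 0, 1, 0, 1]]^T. Check: (A + 5I) v_2 = [[0, 0, 0, 0, 0]]^T = 0.

v_1 = [[0, 1, 0, 2, 2]]^T, v_2 = [[1, 0, 1, 0, 1]]^T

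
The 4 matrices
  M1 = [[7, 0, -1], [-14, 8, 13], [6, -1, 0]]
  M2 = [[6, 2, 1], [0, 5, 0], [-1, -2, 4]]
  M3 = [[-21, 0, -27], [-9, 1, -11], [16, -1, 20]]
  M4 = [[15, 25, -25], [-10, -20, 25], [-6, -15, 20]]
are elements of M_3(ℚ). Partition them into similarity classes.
3 classes: {M1}, {M2, M4}, {M3}

Characteristic polynomials: χ_{M1} = (x - 5)^3, χ_{M2} = (x - 5)^3, χ_{M3} = x^3, χ_{M4} = (x - 5)^3.

{M1}: invariant factors (x - 5)^3.

{M2, M4}: invariant factors x - 5, (x - 5)^2.

{M3}: invariant factors x^3.

Matrices are similar if and only if their invariant-factor lists agree; the partition into similarity classes is {M1}, {M2, M4}, {M3}.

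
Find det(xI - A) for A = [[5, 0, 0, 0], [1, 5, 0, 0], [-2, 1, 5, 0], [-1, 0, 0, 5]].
χ_A(x) = (x - 5)^4

xI - A = [[x - 5, 0, 0, 0], [-1, x - 5, 0, 0], [2, -1, x - 5, 0], [1, 0, 0, x - 5]].

Expanding det(xI - A) along the first row:
det(xI - A) = + (x - 5)·det([[x - 5, 0, 0], [-1, x - 5, 0], [0, 0, x - 5]]) - (0)·det([[-1, 0, 0], [2, x - 5, 0], [1, 0, x - 5]]) + (0)·det([[-1, x - 5, 0], [2, -1, 0], [1, 0, x - 5]]) - (0)·det([[-1, x - 5, 0], [2, -1, x - 5], [1, 0, 0]]).

Evaluating gives χ_A(x) = x^4 - 20x^3 + 150x^2 - 500x + 625 = (x - 5)^4.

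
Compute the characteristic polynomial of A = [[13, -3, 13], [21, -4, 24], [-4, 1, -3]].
χ_A(x) = (x - 2)^3

xI - A = [[x - 13, 3, -13], [-21, x + 4, -24], [4, -1, x + 3]].

Expanding det(xI - A) along the first row:
det(xI - A) = + (x - 13)·det([[x + 4, -24], [-1, x + 3]]) - (3)·det([[-21, -24], [4, x + 3]]) + (-13)·det([[-21, x + 4], [4, -1]]).

Evaluating gives χ_A(x) = x^3 - 6x^2 + 12x - 8 = (x - 2)^3.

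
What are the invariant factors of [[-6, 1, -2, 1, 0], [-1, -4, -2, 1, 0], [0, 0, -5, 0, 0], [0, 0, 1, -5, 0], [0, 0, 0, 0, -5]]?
The Jordan structure of A has elementary divisors (x + 5)^3, (x + 5), (x + 5). Arranging the block sizes at each eigenvalue in decreasing order and taking row products gives the invariant factors.

Invariant factors (smallest first, each dividing the next): x + 5, x + 5, (x + 5)^3.

Check: the last factor (x + 5)^3 is the minimal polynomial, and the product (x + 5)^5 is the characteristic polynomial.

x + 5, x + 5, (x + 5)^3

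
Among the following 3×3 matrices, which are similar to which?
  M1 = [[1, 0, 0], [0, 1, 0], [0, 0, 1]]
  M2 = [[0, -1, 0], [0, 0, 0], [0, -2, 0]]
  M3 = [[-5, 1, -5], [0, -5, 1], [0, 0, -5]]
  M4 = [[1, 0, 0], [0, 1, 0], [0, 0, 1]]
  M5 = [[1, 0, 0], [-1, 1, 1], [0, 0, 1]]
4 classes: {M1, M4}, {M2}, {M3}, {M5}

Characteristic polynomials: χ_{M1} = (x - 1)^3, χ_{M2} = x^3, χ_{M3} = (x + 5)^3, χ_{M4} = (x - 1)^3, χ_{M5} = (x - 1)^3.

{M1, M4}: invariant factors x - 1, x - 1, x - 1.

{M2}: invariant factors x, x^2.

{M3}: invariant factors (x + 5)^3.

{M5}: invariant factors x - 1, (x - 1)^2.

Matrices are similar if and only if their invariant-factor lists agree; the partition into similarity classes is {M1, M4}, {M2}, {M3}, {M5}.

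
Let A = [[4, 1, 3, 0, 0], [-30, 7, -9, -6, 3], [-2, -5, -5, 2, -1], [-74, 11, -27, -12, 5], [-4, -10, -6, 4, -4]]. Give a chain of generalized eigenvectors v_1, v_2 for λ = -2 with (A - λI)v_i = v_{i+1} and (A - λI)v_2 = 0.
v_1 = [[0, 1, 0, 2, 0]]^T, v_2 = [[1, -3, -1, -9, -2]]^T

We seek v_1 ∈ ker((A + 2I)^2) \ ker(A + 2I), then set v_{i+1} = (A + 2I) v_i.

One such chain is v_1 = [[0, 1, 0, 2, 0]]^T, v_2 = [[1, -3, -1, -9, -2]]^T. Check: (A + 2I) v_2 = [[0, 0, 0, 0, 0]]^T = 0.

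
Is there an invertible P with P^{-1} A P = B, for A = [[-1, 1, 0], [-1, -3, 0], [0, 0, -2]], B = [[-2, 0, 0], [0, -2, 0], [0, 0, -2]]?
No.

Both have characteristic polynomial (x + 2)^3, but the minimal polynomial of A is (x + 2)^2 while the minimal polynomial of B is x + 2. The minimal polynomial is a similarity invariant, so A and B are not similar.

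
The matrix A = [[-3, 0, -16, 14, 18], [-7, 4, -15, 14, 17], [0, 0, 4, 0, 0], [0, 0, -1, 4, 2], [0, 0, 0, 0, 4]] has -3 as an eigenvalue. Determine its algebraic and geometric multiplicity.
algebraic multiplicity 1, geometric multiplicity 1

The characteristic polynomial is (x - 4)^4(x + 3), so the factor x + 3 appears with exponent 1: the algebraic multiplicity is 1.

rank(A + 3I) = 4, so the eigenspace has dimension 5 - 4 = 1: the geometric multiplicity is 1.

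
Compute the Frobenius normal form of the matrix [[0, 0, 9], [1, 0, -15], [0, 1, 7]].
R = [[0, 0, 9], [1, 0, -15], [0, 1, 7]]

The invariant factors of A (the non-unit diagonal entries of the Smith normal form of xI - A over ℚ[x]) are (x - 3)^2(x - 1), each dividing the next. The characteristic polynomial is their product, (x - 3)^2(x - 1).

The rational canonical form is the block-diagonal matrix of companion matrices C(f_i):
R = [[0, 0, 9], [1, 0, -15], [0, 1, 7]].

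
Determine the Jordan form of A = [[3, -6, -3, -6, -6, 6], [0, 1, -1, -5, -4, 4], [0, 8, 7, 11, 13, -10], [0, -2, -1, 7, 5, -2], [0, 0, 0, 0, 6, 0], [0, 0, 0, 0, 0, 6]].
The characteristic polynomial is det(xI - A) = (x - 6)^4(x - 3)^2, so the eigenvalues are 3 (algebraic multiplicity 2), 6 (algebraic multiplicity 4).

For λ = 3: rank(A - 3I) = 4. The eigenspace has dimension 6 - 4 = 2, so there are 2 Jordan blocks; the rank sequence gives block sizes [1, 1].

For λ = 6: rank(A - 6I) = 3, rank((A - 6I)^2) = 2. The eigenspace has dimension 6 - 3 = 3, so there are 3 Jordan blocks; the rank sequence gives block sizes [2, 1, 1].

Assembling the blocks gives the Jordan form J above.

J = [[3, 0, 0, 0, 0, 0], [0, 3, 0, 0, 0, 0], [0, 0, 6, 1, 0, 0], [0, 0, 0, 6, 0, 0], [0, 0, 0, 0, 6, 0], [0, 0, 0, 0, 0, 6]]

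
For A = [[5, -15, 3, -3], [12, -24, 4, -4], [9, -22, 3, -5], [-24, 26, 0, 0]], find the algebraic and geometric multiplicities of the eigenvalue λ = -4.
The characteristic polynomial is (x + 4)^4, so the factor x + 4 appears with exponent 4: the algebraic multiplicity is 4.

rank(A + 4I) = 2, so the eigenspace has dimension 4 - 2 = 2: the geometric multiplicity is 2.

Since 2 < 4, A is not diagonalizable.

algebraic multiplicity 4, geometric multiplicity 2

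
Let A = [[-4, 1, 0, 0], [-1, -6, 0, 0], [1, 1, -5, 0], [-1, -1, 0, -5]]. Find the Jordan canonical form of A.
The characteristic polynomial is det(xI - A) = (x + 5)^4, so the eigenvalues are -5 (algebraic multiplicity 4).

For λ = -5: rank(A + 5I) = 1, rank((A + 5I)^2) = 0. The eigenspace has dimension 4 - 1 = 3, so there are 3 Jordan blocks; the rank sequence gives block sizes [2, 1, 1].

Assembling the blocks gives the Jordan form J above.

J = [[-5, 1, 0, 0], [0, -5, 0, 0], [0, 0, -5, 0], [0, 0, 0, -5]]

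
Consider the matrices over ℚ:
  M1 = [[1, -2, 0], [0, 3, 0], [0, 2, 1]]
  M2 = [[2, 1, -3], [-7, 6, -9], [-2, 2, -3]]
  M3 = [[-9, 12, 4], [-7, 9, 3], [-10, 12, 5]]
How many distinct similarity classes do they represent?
Characteristic polynomials: χ_{M1} = (x - 3)(x - 1)^2, χ_{M2} = (x - 3)(x - 1)^2, χ_{M3} = (x - 3)(x - 1)^2.

{M1}: invariant factors x - 1, (x - 3)(x - 1).

{M2, M3}: invariant factors (x - 3)(x - 1)^2.

Matrices are similar if and only if their invariant-factor lists agree; the partition into similarity classes is {M1}, {M2, M3}.

2 classes: {M1}, {M2, M3}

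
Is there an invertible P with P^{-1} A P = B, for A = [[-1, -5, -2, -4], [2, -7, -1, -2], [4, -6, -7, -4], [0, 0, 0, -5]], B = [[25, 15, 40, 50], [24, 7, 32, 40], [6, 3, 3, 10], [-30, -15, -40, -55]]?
Both have characteristic polynomial (x + 5)^4, but the minimal polynomial of A is (x + 5)^3 while the minimal polynomial of B is (x + 5)^2. The minimal polynomial is a similarity invariant, so A and B are not similar.

No.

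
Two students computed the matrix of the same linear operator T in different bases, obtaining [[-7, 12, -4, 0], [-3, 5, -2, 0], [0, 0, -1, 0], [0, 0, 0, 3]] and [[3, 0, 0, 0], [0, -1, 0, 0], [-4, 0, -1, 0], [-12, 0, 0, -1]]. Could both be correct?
No.

Both have characteristic polynomial (x - 3)(x + 1)^3, but the minimal polynomial of A is (x - 3)(x + 1)^2 while the minimal polynomial of B is (x - 3)(x + 1). The minimal polynomial is a similarity invariant, so A and B are not similar.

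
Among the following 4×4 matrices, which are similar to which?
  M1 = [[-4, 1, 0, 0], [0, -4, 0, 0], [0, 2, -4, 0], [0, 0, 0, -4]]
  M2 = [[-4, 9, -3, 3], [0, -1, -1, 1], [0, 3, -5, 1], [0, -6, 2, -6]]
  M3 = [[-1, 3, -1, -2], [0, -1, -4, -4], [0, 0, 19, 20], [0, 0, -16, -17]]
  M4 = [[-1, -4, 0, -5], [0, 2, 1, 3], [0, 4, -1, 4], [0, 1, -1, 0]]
Characteristic polynomials: χ_{M1} = (x + 4)^4, χ_{M2} = (x + 4)^4, χ_{M3} = (x - 3)(x + 1)^3, χ_{M4} = (x - 3)(x + 1)^3.

{M1, M2}: invariant factors x + 4, x + 4, (x + 4)^2.

{M3}: invariant factors x + 1, (x - 3)(x + 1)^2.

{M4}: invariant factors (x - 3)(x + 1)^3.

Matrices are similar if and only if their invariant-factor lists agree; the partition into similarity classes is {M1, M2}, {M3}, {M4}.

3 classes: {M1, M2}, {M3}, {M4}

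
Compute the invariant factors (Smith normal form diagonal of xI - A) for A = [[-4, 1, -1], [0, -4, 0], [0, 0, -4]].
x + 4, (x + 4)^2

The Jordan structure of A has elementary divisors (x + 4)^2, (x + 4). Arranging the block sizes at each eigenvalue in decreasing order and taking row products gives the invariant factors.

Invariant factors (smallest first, each dividing the next): x + 4, (x + 4)^2.

Check: the last factor (x + 4)^2 is the minimal polynomial, and the product (x + 4)^3 is the characteristic polynomial.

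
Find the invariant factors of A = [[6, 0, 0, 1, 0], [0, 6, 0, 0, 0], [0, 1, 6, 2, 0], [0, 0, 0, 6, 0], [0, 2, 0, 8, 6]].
x - 6, (x - 6)^2, (x - 6)^2

The Jordan structure of A has elementary divisors (x - 6)^2, (x - 6)^2, (x - 6). Arranging the block sizes at each eigenvalue in decreasing order and taking row products gives the invariant factors.

Invariant factors (smallest first, each dividing the next): x - 6, (x - 6)^2, (x - 6)^2.

Check: the last factor (x - 6)^2 is the minimal polynomial, and the product (x - 6)^5 is the characteristic polynomial.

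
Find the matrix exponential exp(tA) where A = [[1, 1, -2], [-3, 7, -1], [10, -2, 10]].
A has Jordan form J = [[6, 1, 0], [0, 6, 1], [0, 0, 6]] with A = PJP^{-1}, so e^{tA} = P e^{tJ} P^{-1}.

For a Jordan block J_k(λ), e^{tJ_k(λ)} = e^{λt} · (I + tN + t^2 N^2/2! + ... + t^{k-1} N^{k-1}/(k-1)!) where N is the nilpotent superdiagonal part.

Assembling the blocks and conjugating back gives the entries of e^{tA} as shown above.

e^{tA} = [[(t^2 - 5*t + 1)*e^{6*t}, t*e^{6*t}, t*(t - 4)*e^{6*t}/2], [t*(t - 3)*e^{6*t}, (t + 1)*e^{6*t}, t*(t - 2)*e^{6*t}/2], [2*t*(5 - t)*e^{6*t}, -2*t*e^{6*t}, (-t^2 + 4*t + 1)*e^{6*t}]]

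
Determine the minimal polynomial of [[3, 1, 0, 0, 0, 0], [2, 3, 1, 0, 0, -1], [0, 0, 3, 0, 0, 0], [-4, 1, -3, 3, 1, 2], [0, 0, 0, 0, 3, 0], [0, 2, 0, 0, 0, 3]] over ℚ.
The characteristic polynomial factors as (x - 3)^6. The minimal polynomial is ∏(x - λ)^{k_λ} where k_λ is the size of the largest Jordan block at λ.

For λ = 3: rank(A - 3I) = 3, and the largest Jordan block has size 3 (the smallest k with rank((A - 3I)^k) = rank((A - 3I)^(k+1))).

So m_A(x) = (x - 3)^3.

m_A(x) = (x - 3)^3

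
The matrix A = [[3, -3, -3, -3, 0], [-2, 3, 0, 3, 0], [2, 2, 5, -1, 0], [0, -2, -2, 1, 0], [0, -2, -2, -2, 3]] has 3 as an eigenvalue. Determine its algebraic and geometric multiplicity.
algebraic multiplicity 5, geometric multiplicity 3

The characteristic polynomial is (x - 3)^5, so the factor x - 3 appears with exponent 5: the algebraic multiplicity is 5.

rank(A - 3I) = 2, so the eigenspace has dimension 5 - 2 = 3: the geometric multiplicity is 3.

Since 3 < 5, A is not diagonalizable.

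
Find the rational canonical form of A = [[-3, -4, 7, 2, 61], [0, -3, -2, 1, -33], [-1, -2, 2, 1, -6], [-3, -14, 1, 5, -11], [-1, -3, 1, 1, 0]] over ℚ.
The invariant factors of A (the non-unit diagonal entries of the Smith normal form of xI - A over ℚ[x]) are (x - 5)(x + 4)(x^3 - 2x + 2), each dividing the next. The characteristic polynomial is their product, (x - 5)(x + 4)(x^3 - 2x + 2).

The rational canonical form is the block-diagonal matrix of companion matrices C(f_i):
R = [[0, 0, 0, 0, 40], [1, 0, 0, 0, -38], [0, 1, 0, 0, -4], [0, 0, 1, 0, 22], [0, 0, 0, 1, 1]].

Note the characteristic polynomial does not split into linear factors over ℚ, so A has no Jordan form over ℚ; the rational canonical form exists over any field.

R = [[0, 0, 0, 0, 40], [1, 0, 0, 0, -38], [0, 1, 0, 0, -4], [0, 0, 1, 0, 22], [0, 0, 0, 1, 1]]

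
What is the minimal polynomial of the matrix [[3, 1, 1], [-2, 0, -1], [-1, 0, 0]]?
m_A(x) = (x - 1)^3

The characteristic polynomial factors as (x - 1)^3. The minimal polynomial is ∏(x - λ)^{k_λ} where k_λ is the size of the largest Jordan block at λ.

For λ = 1: rank(A - I) = 2, and the largest Jordan block has size 3 (the smallest k with rank((A - I)^k) = rank((A - I)^(k+1))).

So m_A(x) = (x - 1)^3.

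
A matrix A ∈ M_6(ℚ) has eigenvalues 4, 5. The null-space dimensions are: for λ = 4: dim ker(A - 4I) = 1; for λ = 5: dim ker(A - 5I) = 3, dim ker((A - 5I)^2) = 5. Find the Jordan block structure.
Jordan blocks: (4, 1), (5, 2), (5, 2), (5, 1)

λ = 4: successive nullity increments [1] count blocks of size ≥ k; block sizes are [1].
λ = 5: successive nullity increments [3, 2] count blocks of size ≥ k; block sizes are [2, 2, 1].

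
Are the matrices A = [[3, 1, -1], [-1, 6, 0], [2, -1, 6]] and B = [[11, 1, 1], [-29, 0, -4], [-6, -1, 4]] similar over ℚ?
Two matrices over a field are similar if and only if they have the same invariant factors.

Both A and B have characteristic polynomial (x - 5)^3 and minimal polynomial (x - 5)^3. Computing further, both have invariant factors (x - 5)^3. Hence A and B are similar.

Yes.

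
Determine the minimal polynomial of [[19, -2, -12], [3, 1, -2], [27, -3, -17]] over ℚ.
m_A(x) = (x - 1)^3

The characteristic polynomial factors as (x - 1)^3. The minimal polynomial is ∏(x - λ)^{k_λ} where k_λ is the size of the largest Jordan block at λ.

For λ = 1: rank(A - I) = 2, and the largest Jordan block has size 3 (the smallest k with rank((A - I)^k) = rank((A - I)^(k+1))).

So m_A(x) = (x - 1)^3.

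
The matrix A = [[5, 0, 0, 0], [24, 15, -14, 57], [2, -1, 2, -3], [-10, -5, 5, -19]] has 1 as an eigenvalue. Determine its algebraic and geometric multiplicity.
algebraic multiplicity 2, geometric multiplicity 1

The characteristic polynomial is (x - 5)(x - 1)^2(x + 4), so the factor x - 1 appears with exponent 2: the algebraic multiplicity is 2.

rank(A - I) = 3, so the eigenspace has dimension 4 - 3 = 1: the geometric multiplicity is 1.

Since 1 < 2, A is not diagonalizable.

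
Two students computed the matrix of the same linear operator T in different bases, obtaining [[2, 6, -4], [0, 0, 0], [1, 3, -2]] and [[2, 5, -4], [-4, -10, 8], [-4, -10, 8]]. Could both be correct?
Yes.

Two matrices over a field are similar if and only if they have the same invariant factors.

Both A and B have characteristic polynomial x^3 and minimal polynomial x^2. Computing further, both have invariant factors x, x^2. Hence A and B are similar.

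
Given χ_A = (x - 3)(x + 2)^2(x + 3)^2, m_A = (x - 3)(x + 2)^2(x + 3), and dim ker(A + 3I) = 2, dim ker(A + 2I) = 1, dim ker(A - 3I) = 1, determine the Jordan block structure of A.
λ = -3: algebraic multiplicity 2 (exponent in χ_A), largest block size 1 (exponent in m_A), 2 blocks (geometric multiplicity). These force block sizes [1, 1].
λ = -2: algebraic multiplicity 2 (exponent in χ_A), largest block size 2 (exponent in m_A), 1 block (geometric multiplicity). This forces block sizes [2].
λ = 3: algebraic multiplicity 1 (exponent in χ_A), largest block size 1 (exponent in m_A), 1 block (geometric multiplicity). This forces block sizes [1].

Jordan blocks: (-3, 1), (-3, 1), (-2, 2), (3, 1)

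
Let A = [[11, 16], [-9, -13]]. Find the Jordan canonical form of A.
J = [[-1, 1], [0, -1]]

The characteristic polynomial is det(xI - A) = (x + 1)^2, so the eigenvalues are -1 (algebraic multiplicity 2).

For λ = -1: rank(A + I) = 1, rank((A + I)^2) = 0. The eigenspace has dimension 2 - 1 = 1, so there is 1 Jordan block; the rank sequence gives block sizes [2].

Assembling the blocks gives the Jordan form J above.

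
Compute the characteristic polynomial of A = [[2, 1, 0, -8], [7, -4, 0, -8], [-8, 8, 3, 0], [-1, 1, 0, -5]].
χ_A(x) = (x - 3)^2(x + 5)^2

xI - A = [[x - 2, -1, 0, 8], [-7, x + 4, 0, 8], [8, -8, x - 3, 0], [1, -1, 0, x + 5]].

Expanding det(xI - A) along the first row:
det(xI - A) = + (x - 2)·det([[x + 4, 0, 8], [-8, x - 3, 0], [-1, 0, x + 5]]) - (-1)·det([[-7, 0, 8], [8, x - 3, 0], [1, 0, x + 5]]) + (0)·det([[-7, x + 4, 8], [8, -8, 0], [1, -1, x + 5]]) - (8)·det([[-7, x + 4, 0], [8, -8, x - 3], [1, -1, 0]]).

Evaluating gives χ_A(x) = x^4 + 4x^3 - 26x^2 - 60x + 225 = (x - 3)^2(x + 5)^2.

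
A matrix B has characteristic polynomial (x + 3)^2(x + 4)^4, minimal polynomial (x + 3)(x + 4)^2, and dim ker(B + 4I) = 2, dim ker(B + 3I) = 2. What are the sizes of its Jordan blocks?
λ = -4: algebraic multiplicity 4 (exponent in χ_B), largest block size 2 (exponent in m_B), 2 blocks (geometric multiplicity). These force block sizes [2, 2].
λ = -3: algebraic multiplicity 2 (exponent in χ_B), largest block size 1 (exponent in m_B), 2 blocks (geometric multiplicity). These force block sizes [1, 1].

Jordan blocks: (-4, 2), (-4, 2), (-3, 1), (-3, 1)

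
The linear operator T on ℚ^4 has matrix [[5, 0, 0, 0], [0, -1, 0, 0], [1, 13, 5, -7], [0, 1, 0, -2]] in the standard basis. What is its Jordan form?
J = [[-2, 0, 0, 0], [0, -1, 0, 0], [0, 0, 5, 1], [0, 0, 0, 5]]

The characteristic polynomial is det(xI - A) = (x - 5)^2(x + 1)(x + 2), so the eigenvalues are -2 (algebraic multiplicity 1), -1 (algebraic multiplicity 1), 5 (algebraic multiplicity 2).

For λ = -2: algebraic multiplicity 1 gives one 1×1 block.

For λ = -1: algebraic multiplicity 1 gives one 1×1 block.

For λ = 5: rank(A - 5I) = 3, rank((A - 5I)^2) = 2. The eigenspace has dimension 4 - 3 = 1, so there is 1 Jordan block; the rank sequence gives block sizes [2].

Assembling the blocks gives the Jordan form J above.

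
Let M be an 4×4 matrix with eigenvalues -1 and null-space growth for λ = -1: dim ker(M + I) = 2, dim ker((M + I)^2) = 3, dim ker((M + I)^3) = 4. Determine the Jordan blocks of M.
λ = -1: successive nullity increments [2, 1, 1] count blocks of size ≥ k; block sizes are [3, 1].

Jordan blocks: (-1, 3), (-1, 1)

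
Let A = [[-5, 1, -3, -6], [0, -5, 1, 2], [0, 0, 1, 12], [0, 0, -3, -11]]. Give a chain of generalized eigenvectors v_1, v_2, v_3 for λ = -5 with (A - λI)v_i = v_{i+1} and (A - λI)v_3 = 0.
We seek v_1 ∈ ker((A + 5I)^3) \ ker((A + 5I)^2), then set v_{i+1} = (A + 5I) v_i.

One such chain is v_1 = [[0, 1, 1, 0]]^T, v_2 = [[-2, 1, 6, -3]]^T, v_3 = [[1, 0, 0, 0]]^T. Check: (A + 5I) v_3 = [[0, 0, 0, 0]]^T = 0.

v_1 = [[0, 1, 1, 0]]^T, v_2 = [[-2, 1, 6, -3]]^T, v_3 = [[1, 0, 0, 0]]^T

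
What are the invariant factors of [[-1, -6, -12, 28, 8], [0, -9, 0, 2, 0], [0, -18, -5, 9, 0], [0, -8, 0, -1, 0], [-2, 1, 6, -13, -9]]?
The Jordan structure of A has elementary divisors (x + 5)^2, (x + 5)^2, (x + 5). Arranging the block sizes at each eigenvalue in decreasing order and taking row products gives the invariant factors.

Invariant factors (smallest first, each dividing the next): x + 5, (x + 5)^2, (x + 5)^2.

Check: the last factor (x + 5)^2 is the minimal polynomial, and the product (x + 5)^5 is the characteristic polynomial.

x + 5, (x + 5)^2, (x + 5)^2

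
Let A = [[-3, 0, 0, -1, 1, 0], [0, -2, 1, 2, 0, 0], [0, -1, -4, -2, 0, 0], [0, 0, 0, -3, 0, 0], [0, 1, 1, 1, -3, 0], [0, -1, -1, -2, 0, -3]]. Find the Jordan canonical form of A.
The characteristic polynomial is det(xI - A) = (x + 3)^6, so the eigenvalues are -3 (algebraic multiplicity 6).

For λ = -3: rank(A + 3I) = 3, rank((A + 3I)^2) = 1, rank((A + 3I)^3) = 0. The eigenspace has dimension 6 - 3 = 3, so there are 3 Jordan blocks; the rank sequence gives block sizes [3, 2, 1].

Assembling the blocks gives the Jordan form J above.

J = [[-3, 1, 0, 0, 0, 0], [0, -3, 1, 0, 0, 0], [0, 0, -3, 0, 0, 0], [0, 0, 0, -3, 1, 0], [0, 0, 0, 0, -3, 0], [0, 0, 0, 0, 0, -3]]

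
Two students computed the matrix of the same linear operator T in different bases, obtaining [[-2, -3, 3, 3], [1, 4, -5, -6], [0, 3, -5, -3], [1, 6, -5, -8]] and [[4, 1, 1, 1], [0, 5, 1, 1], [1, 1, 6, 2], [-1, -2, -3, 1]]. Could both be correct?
No.

trace(A) = -11 but trace(B) = 16. The trace is a similarity invariant, so A and B are not similar.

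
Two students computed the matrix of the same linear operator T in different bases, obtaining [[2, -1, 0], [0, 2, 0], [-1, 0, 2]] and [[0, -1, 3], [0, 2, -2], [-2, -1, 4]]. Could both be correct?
Two matrices over a field are similar if and only if they have the same invariant factors.

Both A and B have characteristic polynomial (x - 2)^3 and minimal polynomial (x - 2)^3. Computing further, both have invariant factors (x - 2)^3. Hence A and B are similar.

Yes.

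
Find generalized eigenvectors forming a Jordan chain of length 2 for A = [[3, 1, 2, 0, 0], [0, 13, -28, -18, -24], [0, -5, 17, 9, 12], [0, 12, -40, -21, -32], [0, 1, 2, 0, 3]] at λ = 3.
v_1 = [[0, 1, 0, 0, 0]]^T, v_2 = [[1, 10, -5, 12, 1]]^T

We seek v_1 ∈ ker((A - 3I)^2) \ ker(A - 3I), then set v_{i+1} = (A - 3I) v_i.

One such chain is v_1 = [[0, 1, 0, 0, 0]]^T, v_2 = [[1, 10, -5, 12, 1]]^T. Check: (A - 3I) v_2 = [[0, 0, 0, 0, 0]]^T = 0.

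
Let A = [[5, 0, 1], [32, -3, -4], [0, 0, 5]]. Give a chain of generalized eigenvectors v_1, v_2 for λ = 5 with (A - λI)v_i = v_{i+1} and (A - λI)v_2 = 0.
v_1 = [[1, 3, 1]]^T, v_2 = [[1, 4, 0]]^T

We seek v_1 ∈ ker((A - 5I)^2) \ ker(A - 5I), then set v_{i+1} = (A - 5I) v_i.

One such chain is v_1 = [[1, 3, 1]]^T, v_2 = [[1, 4, 0]]^T. Check: (A - 5I) v_2 = [[0, 0, 0]]^T = 0.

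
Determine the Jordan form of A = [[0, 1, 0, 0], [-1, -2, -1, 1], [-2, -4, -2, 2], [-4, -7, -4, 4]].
The characteristic polynomial is det(xI - A) = x^4, so the eigenvalues are 0 (algebraic multiplicity 4).

For λ = 0: rank(A) = 2, rank(A^2) = 1, rank(A^3) = 0. The eigenspace has dimension 4 - 2 = 2, so there are 2 Jordan blocks; the rank sequence gives block sizes [3, 1].

Assembling the blocks gives the Jordan form J above.

J = [[0, 1, 0, 0], [0, 0, 1, 0], [0, 0, 0, 0], [0, 0, 0, 0]]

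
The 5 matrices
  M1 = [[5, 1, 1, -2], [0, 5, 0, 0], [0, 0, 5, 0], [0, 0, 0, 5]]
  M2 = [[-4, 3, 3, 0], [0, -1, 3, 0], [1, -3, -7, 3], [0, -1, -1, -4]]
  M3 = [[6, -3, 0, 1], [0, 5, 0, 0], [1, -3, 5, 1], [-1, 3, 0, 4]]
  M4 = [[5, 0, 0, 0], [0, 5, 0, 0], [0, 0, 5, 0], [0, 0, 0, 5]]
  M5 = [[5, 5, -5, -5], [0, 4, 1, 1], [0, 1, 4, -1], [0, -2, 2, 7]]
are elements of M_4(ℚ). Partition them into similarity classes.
Characteristic polynomials: χ_{M1} = (x - 5)^4, χ_{M2} = (x + 4)^4, χ_{M3} = (x - 5)^4, χ_{M4} = (x - 5)^4, χ_{M5} = (x - 5)^4.

{M1, M3, M5}: invariant factors x - 5, x - 5, (x - 5)^2.

{M2}: invariant factors x + 4, (x + 4)^3.

{M4}: invariant factors x - 5, x - 5, x - 5, x - 5.

Matrices are similar if and only if their invariant-factor lists agree; the partition into similarity classes is {M1, M3, M5}, {M2}, {M4}.

3 classes: {M1, M3, M5}, {M2}, {M4}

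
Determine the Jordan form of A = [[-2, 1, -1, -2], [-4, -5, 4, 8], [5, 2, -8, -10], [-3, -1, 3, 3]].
The characteristic polynomial is det(xI - A) = (x + 3)^4, so the eigenvalues are -3 (algebraic multiplicity 4).

For λ = -3: rank(A + 3I) = 2, rank((A + 3I)^2) = 1, rank((A + 3I)^3) = 0. The eigenspace has dimension 4 - 2 = 2, so there are 2 Jordan blocks; the rank sequence gives block sizes [3, 1].

Assembling the blocks gives the Jordan form J above.

J = [[-3, 1, 0, 0], [0, -3, 1, 0], [0, 0, -3, 0], [0, 0, 0, -3]]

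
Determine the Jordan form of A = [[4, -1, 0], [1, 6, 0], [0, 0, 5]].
The characteristic polynomial is det(xI - A) = (x - 5)^3, so the eigenvalues are 5 (algebraic multiplicity 3).

For λ = 5: rank(A - 5I) = 1, rank((A - 5I)^2) = 0. The eigenspace has dimension 3 - 1 = 2, so there are 2 Jordan blocks; the rank sequence gives block sizes [2, 1].

Assembling the blocks gives the Jordan form J above.

J = [[5, 1, 0], [0, 5, 0], [0, 0, 5]]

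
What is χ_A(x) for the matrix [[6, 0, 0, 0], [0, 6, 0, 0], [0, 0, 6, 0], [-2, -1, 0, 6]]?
χ_A(x) = (x - 6)^4

xI - A = [[x - 6, 0, 0, 0], [0, x - 6, 0, 0], [0, 0, x - 6, 0], [2, 1, 0, x - 6]].

Expanding det(xI - A) along the first row:
det(xI - A) = + (x - 6)·det([[x - 6, 0, 0], [0, x - 6, 0], [1, 0, x - 6]]) - (0)·det([[0, 0, 0], [0, x - 6, 0], [2, 0, x - 6]]) + (0)·det([[0, x - 6, 0], [0, 0, 0], [2, 1, x - 6]]) - (0)·det([[0, x - 6, 0], [0, 0, x - 6], [2, 1, 0]]).

Evaluating gives χ_A(x) = x^4 - 24x^3 + 216x^2 - 864x + 1296 = (x - 6)^4.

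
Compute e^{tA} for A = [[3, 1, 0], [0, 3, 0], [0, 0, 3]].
e^{tA} = [[e^{3*t}, t*e^{3*t}, 0], [0, e^{3*t}, 0], [0, 0, e^{3*t}]]

A has Jordan form J = [[3, 1, 0], [0, 3, 0], [0, 0, 3]] with A = PJP^{-1}, so e^{tA} = P e^{tJ} P^{-1}.

For a Jordan block J_k(λ), e^{tJ_k(λ)} = e^{λt} · (I + tN + t^2 N^2/2! + ... + t^{k-1} N^{k-1}/(k-1)!) where N is the nilpotent superdiagonal part.

Assembling the blocks and conjugating back gives the entries of e^{tA} as shown above.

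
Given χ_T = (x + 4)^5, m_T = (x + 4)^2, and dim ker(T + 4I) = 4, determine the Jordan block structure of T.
λ = -4: algebraic multiplicity 5 (exponent in χ_T), largest block size 2 (exponent in m_T), 4 blocks (geometric multiplicity). These force block sizes [2, 1, 1, 1].

Jordan blocks: (-4, 2), (-4, 1), (-4, 1), (-4, 1)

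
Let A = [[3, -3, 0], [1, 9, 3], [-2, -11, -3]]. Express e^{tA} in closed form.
e^{tA} = [[(2 - 3*t^2)*e^{3*t}/2, 3*t*(-3*t - 1)*e^{3*t}, -9*t^2*e^{3*t}/2], [t*e^{3*t}, (6*t + 1)*e^{3*t}, 3*t*e^{3*t}], [t*(t - 4)*e^{3*t}/2, t*(3*t - 11)*e^{3*t}, (3*t^2 - 12*t + 2)*e^{3*t}/2]]

A has Jordan form J = [[3, 1, 0], [0, 3, 1], [0, 0, 3]] with A = PJP^{-1}, so e^{tA} = P e^{tJ} P^{-1}.

For a Jordan block J_k(λ), e^{tJ_k(λ)} = e^{λt} · (I + tN + t^2 N^2/2! + ... + t^{k-1} N^{k-1}/(k-1)!) where N is the nilpotent superdiagonal part.

Assembling the blocks and conjugating back gives the entries of e^{tA} as shown above.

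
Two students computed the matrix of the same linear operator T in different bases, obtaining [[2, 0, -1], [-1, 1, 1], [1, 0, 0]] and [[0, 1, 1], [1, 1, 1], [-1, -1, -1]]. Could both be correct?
trace(A) = 3 but trace(B) = 0. The trace is a similarity invariant, so A and B are not similar.

No.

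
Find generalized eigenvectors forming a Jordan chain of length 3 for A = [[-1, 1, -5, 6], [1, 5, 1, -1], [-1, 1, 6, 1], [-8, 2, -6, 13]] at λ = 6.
We seek v_1 ∈ ker((A - 6I)^3) \ ker((A - 6I)^2), then set v_{i+1} = (A - 6I) v_i.

One such chain is v_1 = [[1, 0, 0, 2]]^T, v_2 = [[5, -1, 1, 6]]^T, v_3 = [[-5, 1, 0, -6]]^T. Check: (A - 6I) v_3 = [[0, 0, 0, 0]]^T = 0.

v_1 = [[1, 0, 0, 2]]^T, v_2 = [[5, -1, 1, 6]]^T, v_3 = [[-5, 1, 0, -6]]^T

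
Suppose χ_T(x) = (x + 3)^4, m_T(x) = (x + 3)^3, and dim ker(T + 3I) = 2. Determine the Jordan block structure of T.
Jordan blocks: (-3, 3), (-3, 1)

λ = -3: algebraic multiplicity 4 (exponent in χ_T), largest block size 3 (exponent in m_T), 2 blocks (geometric multiplicity). These force block sizes [3, 1].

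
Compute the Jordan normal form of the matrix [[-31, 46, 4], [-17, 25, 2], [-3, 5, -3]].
J = [[-3, 1, 0], [0, -3, 1], [0, 0, -3]]

The characteristic polynomial is det(xI - A) = (x + 3)^3, so the eigenvalues are -3 (algebraic multiplicity 3).

For λ = -3: rank(A + 3I) = 2, rank((A + 3I)^2) = 1, rank((A + 3I)^3) = 0. The eigenspace has dimension 3 - 2 = 1, so there is 1 Jordan block; the rank sequence gives block sizes [3].

Assembling the blocks gives the Jordan form J above.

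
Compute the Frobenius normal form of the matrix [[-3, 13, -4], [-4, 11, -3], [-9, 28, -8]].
R = [[0, 0, -1], [1, 0, -3], [0, 1, 0]]

The invariant factors of A (the non-unit diagonal entries of the Smith normal form of xI - A over ℚ[x]) are x^3 + 3x + 1, each dividing the next. The characteristic polynomial is their product, x^3 + 3x + 1.

The rational canonical form is the block-diagonal matrix of companion matrices C(f_i):
R = [[0, 0, -1], [1, 0, -3], [0, 1, 0]].

Note the characteristic polynomial does not split into linear factors over ℚ, so A has no Jordan form over ℚ; the rational canonical form exists over any field.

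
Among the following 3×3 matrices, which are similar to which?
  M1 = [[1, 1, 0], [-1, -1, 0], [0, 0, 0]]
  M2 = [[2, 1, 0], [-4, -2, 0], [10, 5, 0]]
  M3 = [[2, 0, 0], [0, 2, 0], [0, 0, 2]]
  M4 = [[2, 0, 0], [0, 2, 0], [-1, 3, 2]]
Characteristic polynomials: χ_{M1} = x^3, χ_{M2} = x^3, χ_{M3} = (x - 2)^3, χ_{M4} = (x - 2)^3.

{M1, M2}: invariant factors x, x^2.

{M3}: invariant factors x - 2, x - 2, x - 2.

{M4}: invariant factors x - 2, (x - 2)^2.

Matrices are similar if and only if their invariant-factor lists agree; the partition into similarity classes is {M1, M2}, {M3}, {M4}.

3 classes: {M1, M2}, {M3}, {M4}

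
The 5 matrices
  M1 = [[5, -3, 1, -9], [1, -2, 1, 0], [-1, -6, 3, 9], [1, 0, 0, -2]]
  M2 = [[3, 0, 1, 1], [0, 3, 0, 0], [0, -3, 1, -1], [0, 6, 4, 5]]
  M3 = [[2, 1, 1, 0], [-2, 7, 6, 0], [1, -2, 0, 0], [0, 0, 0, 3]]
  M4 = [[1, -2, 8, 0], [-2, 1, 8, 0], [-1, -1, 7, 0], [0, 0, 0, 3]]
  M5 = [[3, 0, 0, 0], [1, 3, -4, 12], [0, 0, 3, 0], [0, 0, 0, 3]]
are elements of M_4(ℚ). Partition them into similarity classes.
3 classes: {M1}, {M2, M3}, {M4, M5}

Characteristic polynomials: χ_{M1} = (x - 1)^4, χ_{M2} = (x - 3)^4, χ_{M3} = (x - 3)^4, χ_{M4} = (x - 3)^4, χ_{M5} = (x - 3)^4.

{M1}: invariant factors x - 1, (x - 1)^3.

{M2, M3}: invariant factors x - 3, (x - 3)^3.

{M4, M5}: invariant factors x - 3, x - 3, (x - 3)^2.

Matrices are similar if and only if their invariant-factor lists agree; the partition into similarity classes is {M1}, {M2, M3}, {M4, M5}.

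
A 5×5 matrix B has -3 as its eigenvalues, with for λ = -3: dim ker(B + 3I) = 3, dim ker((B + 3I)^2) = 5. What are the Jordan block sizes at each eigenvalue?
Jordan blocks: (-3, 2), (-3, 2), (-3, 1)

λ = -3: successive nullity increments [3, 2] count blocks of size ≥ k; block sizes are [2, 2, 1].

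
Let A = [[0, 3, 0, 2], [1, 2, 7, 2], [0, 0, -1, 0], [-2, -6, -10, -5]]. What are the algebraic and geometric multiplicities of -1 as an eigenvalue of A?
algebraic multiplicity 4, geometric multiplicity 2

The characteristic polynomial is (x + 1)^4, so the factor x + 1 appears with exponent 4: the algebraic multiplicity is 4.

rank(A + I) = 2, so the eigenspace has dimension 4 - 2 = 2: the geometric multiplicity is 2.

Since 2 < 4, A is not diagonalizable.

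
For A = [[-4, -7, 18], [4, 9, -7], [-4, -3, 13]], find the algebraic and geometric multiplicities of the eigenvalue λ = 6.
The characteristic polynomial is (x - 6)^3, so the factor x - 6 appears with exponent 3: the algebraic multiplicity is 3.

rank(A - 6I) = 2, so the eigenspace has dimension 3 - 2 = 1: the geometric multiplicity is 1.

Since 1 < 3, A is not diagonalizable.

algebraic multiplicity 3, geometric multiplicity 1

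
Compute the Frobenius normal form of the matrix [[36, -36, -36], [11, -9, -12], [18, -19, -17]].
The invariant factors of A (the non-unit diagonal entries of the Smith normal form of xI - A over ℚ[x]) are (x - 4)(x - 3)^2, each dividing the next. The characteristic polynomial is their product, (x - 4)(x - 3)^2.

The rational canonical form is the block-diagonal matrix of companion matrices C(f_i):
R = [[0, 0, 36], [1, 0, -33], [0, 1, 10]].

R = [[0, 0, 36], [1, 0, -33], [0, 1, 10]]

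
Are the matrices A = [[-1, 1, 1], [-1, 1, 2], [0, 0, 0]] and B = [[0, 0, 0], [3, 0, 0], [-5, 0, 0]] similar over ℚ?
No.

Both have characteristic polynomial x^3, but the minimal polynomial of A is x^3 while the minimal polynomial of B is x^2. The minimal polynomial is a similarity invariant, so A and B are not similar.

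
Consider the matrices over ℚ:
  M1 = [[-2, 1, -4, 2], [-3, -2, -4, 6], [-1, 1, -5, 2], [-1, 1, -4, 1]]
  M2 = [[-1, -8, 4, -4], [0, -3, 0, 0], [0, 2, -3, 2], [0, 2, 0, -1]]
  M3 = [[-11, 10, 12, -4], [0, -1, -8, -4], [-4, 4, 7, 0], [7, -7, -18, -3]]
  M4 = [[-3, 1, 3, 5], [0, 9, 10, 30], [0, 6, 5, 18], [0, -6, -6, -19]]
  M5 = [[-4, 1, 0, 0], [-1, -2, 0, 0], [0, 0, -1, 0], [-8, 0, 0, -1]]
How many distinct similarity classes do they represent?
Characteristic polynomials: χ_{M1} = (x + 1)^2(x + 3)^2, χ_{M2} = (x + 1)^2(x + 3)^2, χ_{M3} = (x + 1)^2(x + 3)^2, χ_{M4} = (x + 1)^2(x + 3)^2, χ_{M5} = (x + 1)^2(x + 3)^2.

{M1, M3, M4, M5}: invariant factors x + 1, (x + 1)(x + 3)^2.

{M2}: invariant factors (x + 1)(x + 3), (x + 1)(x + 3).

Matrices are similar if and only if their invariant-factor lists agree; the partition into similarity classes is {M1, M3, M4, M5}, {M2}.

2 classes: {M1, M3, M4, M5}, {M2}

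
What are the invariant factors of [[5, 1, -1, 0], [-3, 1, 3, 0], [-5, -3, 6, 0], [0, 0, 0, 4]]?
x - 4, (x - 4)^3

The Jordan structure of A has elementary divisors (x - 4)^3, (x - 4). Arranging the block sizes at each eigenvalue in decreasing order and taking row products gives the invariant factors.

Invariant factors (smallest first, each dividing the next): x - 4, (x - 4)^3.

Check: the last factor (x - 4)^3 is the minimal polynomial, and the product (x - 4)^4 is the characteristic polynomial.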